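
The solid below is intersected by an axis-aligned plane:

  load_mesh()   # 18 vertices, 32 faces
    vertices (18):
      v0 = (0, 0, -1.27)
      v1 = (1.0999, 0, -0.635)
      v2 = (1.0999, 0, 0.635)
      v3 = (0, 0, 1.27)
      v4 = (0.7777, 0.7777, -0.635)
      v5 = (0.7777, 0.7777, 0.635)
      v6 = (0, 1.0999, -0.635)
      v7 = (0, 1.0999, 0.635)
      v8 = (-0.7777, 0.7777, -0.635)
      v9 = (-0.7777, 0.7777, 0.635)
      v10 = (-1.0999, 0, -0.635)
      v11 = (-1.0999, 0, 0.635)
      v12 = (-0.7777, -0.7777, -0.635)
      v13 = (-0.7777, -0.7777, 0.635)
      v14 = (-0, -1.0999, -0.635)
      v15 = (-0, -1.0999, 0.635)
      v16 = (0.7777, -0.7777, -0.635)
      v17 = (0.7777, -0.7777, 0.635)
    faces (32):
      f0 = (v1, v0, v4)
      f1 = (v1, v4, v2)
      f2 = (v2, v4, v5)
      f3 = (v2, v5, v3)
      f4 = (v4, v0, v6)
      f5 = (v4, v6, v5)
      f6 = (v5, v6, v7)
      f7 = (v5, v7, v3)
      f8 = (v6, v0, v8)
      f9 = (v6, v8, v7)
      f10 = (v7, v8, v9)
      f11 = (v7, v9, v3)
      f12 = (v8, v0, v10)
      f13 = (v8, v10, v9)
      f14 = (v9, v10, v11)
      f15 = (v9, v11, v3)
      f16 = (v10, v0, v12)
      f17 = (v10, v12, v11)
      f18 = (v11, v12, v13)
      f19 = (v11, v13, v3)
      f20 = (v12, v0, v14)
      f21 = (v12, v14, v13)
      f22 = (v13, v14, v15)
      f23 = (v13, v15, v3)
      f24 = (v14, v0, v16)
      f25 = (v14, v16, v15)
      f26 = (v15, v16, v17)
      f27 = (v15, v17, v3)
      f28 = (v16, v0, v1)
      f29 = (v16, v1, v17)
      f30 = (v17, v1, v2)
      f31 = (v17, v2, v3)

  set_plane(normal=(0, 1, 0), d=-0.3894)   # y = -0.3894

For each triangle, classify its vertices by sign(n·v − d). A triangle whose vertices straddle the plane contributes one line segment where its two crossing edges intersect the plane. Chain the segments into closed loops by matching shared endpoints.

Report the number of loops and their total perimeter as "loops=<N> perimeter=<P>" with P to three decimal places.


Straddling triangles (12 of 32):
  (v10,v0,v12) [++-] → (-0.3894, -0.3894, -0.952051)–(-0.938572, -0.3894, -0.635)  len=0.6341
  (v10,v12,v11) [+-+] → (-0.938572, -0.3894, -0.635)–(-0.938572, -0.3894, -0.000898161)  len=0.6341
  (v11,v12,v13) [+--] → (-0.938572, -0.3894, -0.000898161)–(-0.938572, -0.3894, 0.635)  len=0.6359
  (v11,v13,v3) [+-+] → (-0.938572, -0.3894, 0.635)–(-0.3894, -0.3894, 0.952051)  len=0.6341
  (v12,v0,v14) [-+-] → (-0.3894, -0.3894, -0.952051)–(0, -0.3894, -1.04519)  len=0.4004
  (v13,v15,v3) [--+] → (0, -0.3894, 1.04519)–(-0.3894, -0.3894, 0.952051)  len=0.4004
  (v14,v0,v16) [-+-] → (0, -0.3894, -1.04519)–(0.3894, -0.3894, -0.952051)  len=0.4004
  (v15,v17,v3) [--+] → (0.3894, -0.3894, 0.952051)–(0, -0.3894, 1.04519)  len=0.4004
  (v16,v0,v1) [-++] → (0.3894, -0.3894, -0.952051)–(0.938572, -0.3894, -0.635)  len=0.6341
  (v16,v1,v17) [-+-] → (0.938572, -0.3894, -0.635)–(0.938572, -0.3894, 0.000898161)  len=0.6359
  (v17,v1,v2) [-++] → (0.938572, -0.3894, 0.000898161)–(0.938572, -0.3894, 0.635)  len=0.6341
  (v17,v2,v3) [-++] → (0.938572, -0.3894, 0.635)–(0.3894, -0.3894, 0.952051)  len=0.6341

Chained into 1 loop(s):
  loop 1: 12 segments, perimeter = 6.6780
Total perimeter = 6.678

loops=1 perimeter=6.678


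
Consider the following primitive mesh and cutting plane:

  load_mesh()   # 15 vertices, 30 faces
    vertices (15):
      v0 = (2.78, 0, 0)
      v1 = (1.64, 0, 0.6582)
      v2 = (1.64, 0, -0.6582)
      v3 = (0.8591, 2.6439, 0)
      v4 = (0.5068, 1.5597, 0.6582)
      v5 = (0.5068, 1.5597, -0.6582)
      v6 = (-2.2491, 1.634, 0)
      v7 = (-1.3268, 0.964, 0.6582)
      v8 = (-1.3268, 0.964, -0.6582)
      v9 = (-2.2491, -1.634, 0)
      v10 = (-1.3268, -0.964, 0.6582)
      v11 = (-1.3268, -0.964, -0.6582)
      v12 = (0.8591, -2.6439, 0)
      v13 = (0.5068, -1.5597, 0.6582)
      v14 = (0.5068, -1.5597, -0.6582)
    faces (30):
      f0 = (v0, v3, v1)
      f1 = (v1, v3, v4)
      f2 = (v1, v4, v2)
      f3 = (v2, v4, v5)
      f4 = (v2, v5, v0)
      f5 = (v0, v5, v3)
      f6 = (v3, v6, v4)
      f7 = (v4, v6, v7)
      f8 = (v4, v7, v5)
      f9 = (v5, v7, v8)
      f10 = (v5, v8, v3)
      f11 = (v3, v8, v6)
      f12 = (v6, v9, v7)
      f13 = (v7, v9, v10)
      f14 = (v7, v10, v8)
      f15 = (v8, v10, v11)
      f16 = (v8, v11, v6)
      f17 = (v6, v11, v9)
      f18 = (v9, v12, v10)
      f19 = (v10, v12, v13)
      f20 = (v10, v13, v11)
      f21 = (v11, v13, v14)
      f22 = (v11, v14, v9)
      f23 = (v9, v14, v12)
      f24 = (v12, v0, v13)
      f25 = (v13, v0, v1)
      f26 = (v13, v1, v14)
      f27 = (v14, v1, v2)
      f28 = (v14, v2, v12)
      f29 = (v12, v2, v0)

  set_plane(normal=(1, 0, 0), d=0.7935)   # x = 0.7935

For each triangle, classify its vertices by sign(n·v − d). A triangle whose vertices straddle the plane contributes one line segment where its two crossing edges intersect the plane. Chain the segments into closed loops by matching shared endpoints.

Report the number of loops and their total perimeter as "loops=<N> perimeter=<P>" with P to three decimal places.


loops=2 perimeter=9.045

Straddling triangles (16 of 30):
  (v1,v3,v4) [++-] → (0.7935, 2.44202, 0.12256)–(0.7935, 1.1651, 0.6582)  len=1.3847
  (v1,v4,v2) [+-+] → (0.7935, 1.1651, 0.6582)–(0.7935, 1.1651, 0.32515)  len=0.3330
  (v2,v4,v5) [+--] → (0.7935, 1.1651, 0.32515)–(0.7935, 1.1651, -0.6582)  len=0.9834
  (v2,v5,v0) [+-+] → (0.7935, 1.1651, -0.6582)–(0.7935, 1.36299, -0.575187)  len=0.2146
  (v0,v5,v3) [+-+] → (0.7935, 1.36299, -0.575187)–(0.7935, 2.44202, -0.12256)  len=1.1701
  (v3,v6,v4) [+--] → (0.7935, 2.62259, 0)–(0.7935, 2.44202, 0.12256)  len=0.2182
  (v5,v8,v3) [--+] → (0.7935, 2.59349, -0.0197529)–(0.7935, 2.44202, -0.12256)  len=0.1831
  (v3,v8,v6) [+--] → (0.7935, 2.59349, -0.0197529)–(0.7935, 2.62259, 0)  len=0.0352
  (v9,v12,v10) [-+-] → (0.7935, -2.62259, 0)–(0.7935, -2.59349, 0.0197529)  len=0.0352
  (v10,v12,v13) [-+-] → (0.7935, -2.59349, 0.0197529)–(0.7935, -2.44202, 0.12256)  len=0.1831
  (v9,v14,v12) [--+] → (0.7935, -2.44202, -0.12256)–(0.7935, -2.62259, 0)  len=0.2182
  (v12,v0,v13) [++-] → (0.7935, -1.36299, 0.575187)–(0.7935, -2.44202, 0.12256)  len=1.1701
  (v13,v0,v1) [-++] → (0.7935, -1.36299, 0.575187)–(0.7935, -1.1651, 0.6582)  len=0.2146
  (v13,v1,v14) [-+-] → (0.7935, -1.1651, 0.6582)–(0.7935, -1.1651, -0.32515)  len=0.9834
  (v14,v1,v2) [-++] → (0.7935, -1.1651, -0.32515)–(0.7935, -1.1651, -0.6582)  len=0.3330
  (v14,v2,v12) [-++] → (0.7935, -1.1651, -0.6582)–(0.7935, -2.44202, -0.12256)  len=1.3847

Chained into 2 loop(s):
  loop 1: 8 segments, perimeter = 4.5223
  loop 2: 8 segments, perimeter = 4.5223
Total perimeter = 9.045


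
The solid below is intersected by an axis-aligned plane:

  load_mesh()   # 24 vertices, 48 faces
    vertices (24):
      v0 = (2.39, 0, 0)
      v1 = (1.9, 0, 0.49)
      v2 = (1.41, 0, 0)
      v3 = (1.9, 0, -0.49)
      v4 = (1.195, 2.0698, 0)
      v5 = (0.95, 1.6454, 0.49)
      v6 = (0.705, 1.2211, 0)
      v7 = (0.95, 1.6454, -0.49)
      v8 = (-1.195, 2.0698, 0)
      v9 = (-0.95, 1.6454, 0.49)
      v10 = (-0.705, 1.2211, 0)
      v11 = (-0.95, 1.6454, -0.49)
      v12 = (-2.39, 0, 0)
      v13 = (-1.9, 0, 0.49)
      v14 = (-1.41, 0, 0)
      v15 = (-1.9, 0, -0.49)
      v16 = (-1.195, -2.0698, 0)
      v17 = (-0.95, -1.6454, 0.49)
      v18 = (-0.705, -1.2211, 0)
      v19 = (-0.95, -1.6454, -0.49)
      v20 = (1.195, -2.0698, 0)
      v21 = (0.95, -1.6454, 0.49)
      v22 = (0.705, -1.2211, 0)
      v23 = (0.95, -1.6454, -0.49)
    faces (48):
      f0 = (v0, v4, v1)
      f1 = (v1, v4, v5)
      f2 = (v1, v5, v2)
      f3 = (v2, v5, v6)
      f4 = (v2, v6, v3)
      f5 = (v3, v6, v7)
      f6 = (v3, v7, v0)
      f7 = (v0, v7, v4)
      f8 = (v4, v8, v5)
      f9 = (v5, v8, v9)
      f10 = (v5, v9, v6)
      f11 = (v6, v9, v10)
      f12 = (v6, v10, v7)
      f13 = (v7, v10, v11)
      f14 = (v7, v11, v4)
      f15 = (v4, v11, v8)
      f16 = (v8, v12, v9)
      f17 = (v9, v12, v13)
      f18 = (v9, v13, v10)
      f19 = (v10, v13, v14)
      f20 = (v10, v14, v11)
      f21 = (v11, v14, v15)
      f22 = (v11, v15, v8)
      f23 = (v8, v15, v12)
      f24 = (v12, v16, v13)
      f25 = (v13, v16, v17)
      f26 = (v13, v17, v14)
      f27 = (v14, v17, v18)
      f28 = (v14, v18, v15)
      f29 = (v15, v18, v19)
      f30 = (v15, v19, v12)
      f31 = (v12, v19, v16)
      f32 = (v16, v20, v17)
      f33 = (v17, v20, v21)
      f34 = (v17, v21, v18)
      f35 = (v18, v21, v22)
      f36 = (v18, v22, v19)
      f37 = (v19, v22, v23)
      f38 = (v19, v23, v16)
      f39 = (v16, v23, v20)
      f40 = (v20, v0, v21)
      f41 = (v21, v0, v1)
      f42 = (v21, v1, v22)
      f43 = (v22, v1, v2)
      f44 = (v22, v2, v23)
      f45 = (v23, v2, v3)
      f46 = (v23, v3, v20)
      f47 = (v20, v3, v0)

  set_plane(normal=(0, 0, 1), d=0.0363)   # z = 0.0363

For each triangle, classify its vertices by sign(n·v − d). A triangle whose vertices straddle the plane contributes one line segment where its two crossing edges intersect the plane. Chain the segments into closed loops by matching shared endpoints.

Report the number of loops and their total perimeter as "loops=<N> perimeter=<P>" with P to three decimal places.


loops=2 perimeter=22.800

Straddling triangles (24 of 48):
  (v0,v4,v1) [--+] → (1.24723, 1.91647, 0.0363)–(2.3537, 0, 0.0363)  len=2.2129
  (v1,v4,v5) [+-+] → (1.24723, 1.91647, 0.0363)–(1.17685, 2.03836, 0.0363)  len=0.1408
  (v1,v5,v2) [++-] → (1.37592, 0.121894, 0.0363)–(1.4463, 0, 0.0363)  len=0.1408
  (v2,v5,v6) [-+-] → (1.37592, 0.121894, 0.0363)–(0.72315, 1.25253, 0.0363)  len=1.3055
  (v4,v8,v5) [--+] → (-1.03609, 2.03836, 0.0363)–(1.17685, 2.03836, 0.0363)  len=2.2129
  (v5,v8,v9) [+-+] → (-1.03609, 2.03836, 0.0363)–(-1.17685, 2.03836, 0.0363)  len=0.1408
  (v5,v9,v6) [++-] → (0.582395, 1.25253, 0.0363)–(0.72315, 1.25253, 0.0363)  len=0.1408
  (v6,v9,v10) [-+-] → (0.582395, 1.25253, 0.0363)–(-0.72315, 1.25253, 0.0363)  len=1.3055
  (v8,v12,v9) [--+] → (-2.28332, 0.121894, 0.0363)–(-1.17685, 2.03836, 0.0363)  len=2.2129
  (v9,v12,v13) [+-+] → (-2.28332, 0.121894, 0.0363)–(-2.3537, 0, 0.0363)  len=0.1408
  (v9,v13,v10) [++-] → (-0.793528, 1.13064, 0.0363)–(-0.72315, 1.25253, 0.0363)  len=0.1408
  (v10,v13,v14) [-+-] → (-0.793528, 1.13064, 0.0363)–(-1.4463, 0, 0.0363)  len=1.3055
  (v12,v16,v13) [--+] → (-1.24723, -1.91647, 0.0363)–(-2.3537, 0, 0.0363)  len=2.2129
  (v13,v16,v17) [+-+] → (-1.24723, -1.91647, 0.0363)–(-1.17685, -2.03836, 0.0363)  len=0.1408
  (v13,v17,v14) [++-] → (-1.37592, -0.121894, 0.0363)–(-1.4463, 0, 0.0363)  len=0.1408
  (v14,v17,v18) [-+-] → (-1.37592, -0.121894, 0.0363)–(-0.72315, -1.25253, 0.0363)  len=1.3055
  (v16,v20,v17) [--+] → (1.03609, -2.03836, 0.0363)–(-1.17685, -2.03836, 0.0363)  len=2.2129
  (v17,v20,v21) [+-+] → (1.03609, -2.03836, 0.0363)–(1.17685, -2.03836, 0.0363)  len=0.1408
  (v17,v21,v18) [++-] → (-0.582395, -1.25253, 0.0363)–(-0.72315, -1.25253, 0.0363)  len=0.1408
  (v18,v21,v22) [-+-] → (-0.582395, -1.25253, 0.0363)–(0.72315, -1.25253, 0.0363)  len=1.3055
  (v20,v0,v21) [--+] → (2.28332, -0.121894, 0.0363)–(1.17685, -2.03836, 0.0363)  len=2.2129
  (v21,v0,v1) [+-+] → (2.28332, -0.121894, 0.0363)–(2.3537, 0, 0.0363)  len=0.1408
  (v21,v1,v22) [++-] → (0.793528, -1.13064, 0.0363)–(0.72315, -1.25253, 0.0363)  len=0.1408
  (v22,v1,v2) [-+-] → (0.793528, -1.13064, 0.0363)–(1.4463, 0, 0.0363)  len=1.3055

Chained into 2 loop(s):
  loop 1: 12 segments, perimeter = 14.1222
  loop 2: 12 segments, perimeter = 8.6778
Total perimeter = 22.800


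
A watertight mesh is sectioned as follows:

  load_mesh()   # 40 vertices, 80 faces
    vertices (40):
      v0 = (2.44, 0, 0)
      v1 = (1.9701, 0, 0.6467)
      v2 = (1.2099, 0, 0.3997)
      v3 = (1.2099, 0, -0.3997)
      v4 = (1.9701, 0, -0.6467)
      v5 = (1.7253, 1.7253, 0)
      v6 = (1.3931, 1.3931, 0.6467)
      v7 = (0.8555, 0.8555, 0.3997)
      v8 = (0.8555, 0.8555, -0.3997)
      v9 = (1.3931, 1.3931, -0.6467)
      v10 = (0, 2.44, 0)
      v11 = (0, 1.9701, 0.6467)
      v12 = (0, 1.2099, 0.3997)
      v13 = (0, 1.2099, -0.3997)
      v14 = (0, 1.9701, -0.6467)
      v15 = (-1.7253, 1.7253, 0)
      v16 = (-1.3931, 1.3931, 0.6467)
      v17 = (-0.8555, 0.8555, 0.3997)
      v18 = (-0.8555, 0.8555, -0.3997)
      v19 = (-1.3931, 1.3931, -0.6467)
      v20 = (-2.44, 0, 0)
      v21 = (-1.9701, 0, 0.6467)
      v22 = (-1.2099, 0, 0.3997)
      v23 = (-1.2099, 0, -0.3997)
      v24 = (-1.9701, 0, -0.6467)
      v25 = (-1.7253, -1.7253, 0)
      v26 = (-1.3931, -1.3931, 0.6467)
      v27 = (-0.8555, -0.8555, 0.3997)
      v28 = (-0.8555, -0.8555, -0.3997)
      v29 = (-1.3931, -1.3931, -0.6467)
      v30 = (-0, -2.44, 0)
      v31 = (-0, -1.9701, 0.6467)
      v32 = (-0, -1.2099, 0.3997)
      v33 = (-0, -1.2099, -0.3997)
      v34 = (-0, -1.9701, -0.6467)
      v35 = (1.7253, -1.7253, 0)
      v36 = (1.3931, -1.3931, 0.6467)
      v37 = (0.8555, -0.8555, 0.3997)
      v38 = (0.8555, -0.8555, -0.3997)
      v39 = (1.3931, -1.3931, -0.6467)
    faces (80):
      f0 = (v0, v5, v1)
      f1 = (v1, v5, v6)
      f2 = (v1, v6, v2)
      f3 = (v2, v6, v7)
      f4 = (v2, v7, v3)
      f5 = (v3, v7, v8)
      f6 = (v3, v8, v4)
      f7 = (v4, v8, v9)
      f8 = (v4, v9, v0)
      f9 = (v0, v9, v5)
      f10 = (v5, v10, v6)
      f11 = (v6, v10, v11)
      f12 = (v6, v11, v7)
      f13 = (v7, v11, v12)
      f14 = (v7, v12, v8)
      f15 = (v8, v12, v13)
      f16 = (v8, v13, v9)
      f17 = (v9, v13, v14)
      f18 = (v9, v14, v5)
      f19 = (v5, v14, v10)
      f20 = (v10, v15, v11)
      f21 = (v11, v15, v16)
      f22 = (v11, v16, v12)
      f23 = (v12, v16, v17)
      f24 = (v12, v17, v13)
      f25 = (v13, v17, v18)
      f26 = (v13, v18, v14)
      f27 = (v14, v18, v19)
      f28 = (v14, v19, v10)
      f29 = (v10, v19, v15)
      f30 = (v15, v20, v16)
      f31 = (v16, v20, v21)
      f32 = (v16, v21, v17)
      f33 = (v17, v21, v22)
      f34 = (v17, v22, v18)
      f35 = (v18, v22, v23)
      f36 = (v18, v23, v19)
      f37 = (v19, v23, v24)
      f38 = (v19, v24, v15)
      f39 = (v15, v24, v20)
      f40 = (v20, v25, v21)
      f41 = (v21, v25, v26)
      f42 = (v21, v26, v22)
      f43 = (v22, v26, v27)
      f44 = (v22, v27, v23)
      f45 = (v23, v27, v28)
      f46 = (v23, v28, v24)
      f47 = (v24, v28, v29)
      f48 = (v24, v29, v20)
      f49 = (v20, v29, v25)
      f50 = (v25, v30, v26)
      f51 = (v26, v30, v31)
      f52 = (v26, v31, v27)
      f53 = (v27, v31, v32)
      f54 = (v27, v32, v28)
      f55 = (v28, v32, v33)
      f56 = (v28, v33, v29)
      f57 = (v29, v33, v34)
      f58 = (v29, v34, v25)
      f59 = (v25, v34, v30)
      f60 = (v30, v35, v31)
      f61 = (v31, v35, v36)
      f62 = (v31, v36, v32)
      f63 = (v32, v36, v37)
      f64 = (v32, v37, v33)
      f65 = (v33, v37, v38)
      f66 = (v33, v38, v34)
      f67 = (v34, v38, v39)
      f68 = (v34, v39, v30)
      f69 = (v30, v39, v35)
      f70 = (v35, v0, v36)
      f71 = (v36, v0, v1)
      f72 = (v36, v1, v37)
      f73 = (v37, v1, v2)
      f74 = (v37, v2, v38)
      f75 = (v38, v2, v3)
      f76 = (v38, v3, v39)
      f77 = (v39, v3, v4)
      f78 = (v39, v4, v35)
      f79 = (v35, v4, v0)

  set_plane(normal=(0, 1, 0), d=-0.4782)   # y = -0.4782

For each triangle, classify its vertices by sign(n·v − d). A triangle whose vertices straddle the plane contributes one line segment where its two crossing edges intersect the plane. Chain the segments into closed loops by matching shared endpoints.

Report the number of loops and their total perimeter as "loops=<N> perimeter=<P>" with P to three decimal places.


Straddling triangles (20 of 80):
  (v20,v25,v21) [+-+] → (-2.24191, -0.4782, 0)–(-1.90225, -0.4782, 0.467455)  len=0.5778
  (v21,v25,v26) [+--] → (-1.90225, -0.4782, 0.467455)–(-1.77204, -0.4782, 0.6467)  len=0.2215
  (v21,v26,v22) [+-+] → (-1.77204, -0.4782, 0.6467)–(-1.27279, -0.4782, 0.484486)  len=0.5249
  (v22,v26,v27) [+--] → (-1.27279, -0.4782, 0.484486)–(-1.0118, -0.4782, 0.3997)  len=0.2744
  (v22,v27,v23) [+-+] → (-1.0118, -0.4782, 0.3997)–(-1.0118, -0.4782, 0.0471417)  len=0.3526
  (v23,v27,v28) [+--] → (-1.0118, -0.4782, 0.0471417)–(-1.0118, -0.4782, -0.3997)  len=0.4468
  (v23,v28,v24) [+-+] → (-1.0118, -0.4782, -0.3997)–(-1.34707, -0.4782, -0.508634)  len=0.3525
  (v24,v28,v29) [+--] → (-1.34707, -0.4782, -0.508634)–(-1.77204, -0.4782, -0.6467)  len=0.4468
  (v24,v29,v20) [+-+] → (-1.77204, -0.4782, -0.6467)–(-2.08064, -0.4782, -0.221988)  len=0.5250
  (v20,v29,v25) [+--] → (-2.08064, -0.4782, -0.221988)–(-2.24191, -0.4782, 0)  len=0.2744
  (v35,v0,v36) [-+-] → (2.24191, -0.4782, 0)–(2.08064, -0.4782, 0.221988)  len=0.2744
  (v36,v0,v1) [-++] → (2.08064, -0.4782, 0.221988)–(1.77204, -0.4782, 0.6467)  len=0.5250
  (v36,v1,v37) [-+-] → (1.77204, -0.4782, 0.6467)–(1.34707, -0.4782, 0.508634)  len=0.4468
  (v37,v1,v2) [-++] → (1.34707, -0.4782, 0.508634)–(1.0118, -0.4782, 0.3997)  len=0.3525
  (v37,v2,v38) [-+-] → (1.0118, -0.4782, 0.3997)–(1.0118, -0.4782, -0.0471417)  len=0.4468
  (v38,v2,v3) [-++] → (1.0118, -0.4782, -0.0471417)–(1.0118, -0.4782, -0.3997)  len=0.3526
  (v38,v3,v39) [-+-] → (1.0118, -0.4782, -0.3997)–(1.27279, -0.4782, -0.484486)  len=0.2744
  (v39,v3,v4) [-++] → (1.27279, -0.4782, -0.484486)–(1.77204, -0.4782, -0.6467)  len=0.5249
  (v39,v4,v35) [-+-] → (1.77204, -0.4782, -0.6467)–(1.90225, -0.4782, -0.467455)  len=0.2215
  (v35,v4,v0) [-++] → (1.90225, -0.4782, -0.467455)–(2.24191, -0.4782, 0)  len=0.5778

Chained into 2 loop(s):
  loop 1: 10 segments, perimeter = 3.9969
  loop 2: 10 segments, perimeter = 3.9969
Total perimeter = 7.994

loops=2 perimeter=7.994


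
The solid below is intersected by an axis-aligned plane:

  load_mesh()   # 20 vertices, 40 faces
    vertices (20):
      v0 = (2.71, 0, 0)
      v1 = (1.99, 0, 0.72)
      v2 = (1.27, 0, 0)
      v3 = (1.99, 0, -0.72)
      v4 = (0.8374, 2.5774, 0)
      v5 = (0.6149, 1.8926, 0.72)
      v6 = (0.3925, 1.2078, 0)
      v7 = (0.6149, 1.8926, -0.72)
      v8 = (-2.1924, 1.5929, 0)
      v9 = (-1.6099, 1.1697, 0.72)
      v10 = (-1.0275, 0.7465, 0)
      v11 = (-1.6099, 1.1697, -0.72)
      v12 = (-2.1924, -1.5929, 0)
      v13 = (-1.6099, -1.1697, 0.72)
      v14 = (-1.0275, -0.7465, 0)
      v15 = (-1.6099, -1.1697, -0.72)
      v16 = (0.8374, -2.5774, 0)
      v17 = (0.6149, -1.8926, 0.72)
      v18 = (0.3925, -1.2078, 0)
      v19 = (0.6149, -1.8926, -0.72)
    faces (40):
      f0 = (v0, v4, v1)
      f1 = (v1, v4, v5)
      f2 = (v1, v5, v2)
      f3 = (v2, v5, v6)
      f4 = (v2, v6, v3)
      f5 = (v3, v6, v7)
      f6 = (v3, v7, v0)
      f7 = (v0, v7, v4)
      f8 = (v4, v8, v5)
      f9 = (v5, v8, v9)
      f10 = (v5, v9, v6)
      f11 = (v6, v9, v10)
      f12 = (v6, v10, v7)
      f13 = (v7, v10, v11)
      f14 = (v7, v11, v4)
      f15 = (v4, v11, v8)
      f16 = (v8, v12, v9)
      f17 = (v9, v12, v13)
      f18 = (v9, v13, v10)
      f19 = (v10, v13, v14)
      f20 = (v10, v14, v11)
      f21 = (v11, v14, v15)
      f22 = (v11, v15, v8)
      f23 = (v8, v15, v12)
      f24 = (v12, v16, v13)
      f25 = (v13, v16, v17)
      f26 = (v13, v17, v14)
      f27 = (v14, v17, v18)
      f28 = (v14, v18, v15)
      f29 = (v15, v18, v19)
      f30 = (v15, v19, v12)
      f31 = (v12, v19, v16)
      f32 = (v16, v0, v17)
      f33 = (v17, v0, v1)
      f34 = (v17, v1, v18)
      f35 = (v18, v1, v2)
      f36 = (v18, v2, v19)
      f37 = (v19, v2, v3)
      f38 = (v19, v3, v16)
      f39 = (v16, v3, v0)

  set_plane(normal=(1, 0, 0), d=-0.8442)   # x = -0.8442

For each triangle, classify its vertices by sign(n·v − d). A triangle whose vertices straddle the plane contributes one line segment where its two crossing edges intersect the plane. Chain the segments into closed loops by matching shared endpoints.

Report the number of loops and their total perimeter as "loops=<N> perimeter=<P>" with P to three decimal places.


Straddling triangles (16 of 40):
  (v4,v8,v5) [+-+] → (-0.8442, 2.03098, 0)–(-0.8442, 1.73683, 0.345779)  len=0.4540
  (v5,v8,v9) [+--] → (-0.8442, 1.73683, 0.345779)–(-0.8442, 1.4185, 0.72)  len=0.4913
  (v5,v9,v6) [+-+] → (-0.8442, 1.4185, 0.72)–(-0.8442, 1.18427, 0.444678)  len=0.3615
  (v6,v9,v10) [+--] → (-0.8442, 1.18427, 0.444678)–(-0.8442, 0.806047, 0)  len=0.5838
  (v6,v10,v7) [+-+] → (-0.8442, 0.806047, 0)–(-0.8442, 0.87441, -0.0803556)  len=0.1055
  (v7,v10,v11) [+--] → (-0.8442, 0.87441, -0.0803556)–(-0.8442, 1.4185, -0.72)  len=0.8397
  (v7,v11,v4) [+-+] → (-0.8442, 1.4185, -0.72)–(-0.8442, 1.61013, -0.49473)  len=0.2958
  (v4,v11,v8) [+--] → (-0.8442, 1.61013, -0.49473)–(-0.8442, 2.03098, 0)  len=0.6495
  (v12,v16,v13) [-+-] → (-0.8442, -2.03098, 0)–(-0.8442, -1.61013, 0.49473)  len=0.6495
  (v13,v16,v17) [-++] → (-0.8442, -1.61013, 0.49473)–(-0.8442, -1.4185, 0.72)  len=0.2958
  (v13,v17,v14) [-+-] → (-0.8442, -1.4185, 0.72)–(-0.8442, -0.87441, 0.0803556)  len=0.8397
  (v14,v17,v18) [-++] → (-0.8442, -0.87441, 0.0803556)–(-0.8442, -0.806047, 0)  len=0.1055
  (v14,v18,v15) [-+-] → (-0.8442, -0.806047, 0)–(-0.8442, -1.18427, -0.444678)  len=0.5838
  (v15,v18,v19) [-++] → (-0.8442, -1.18427, -0.444678)–(-0.8442, -1.4185, -0.72)  len=0.3615
  (v15,v19,v12) [-+-] → (-0.8442, -1.4185, -0.72)–(-0.8442, -1.73683, -0.345779)  len=0.4913
  (v12,v19,v16) [-++] → (-0.8442, -1.73683, -0.345779)–(-0.8442, -2.03098, 0)  len=0.4540

Chained into 2 loop(s):
  loop 1: 8 segments, perimeter = 3.7810
  loop 2: 8 segments, perimeter = 3.7810
Total perimeter = 7.562

loops=2 perimeter=7.562


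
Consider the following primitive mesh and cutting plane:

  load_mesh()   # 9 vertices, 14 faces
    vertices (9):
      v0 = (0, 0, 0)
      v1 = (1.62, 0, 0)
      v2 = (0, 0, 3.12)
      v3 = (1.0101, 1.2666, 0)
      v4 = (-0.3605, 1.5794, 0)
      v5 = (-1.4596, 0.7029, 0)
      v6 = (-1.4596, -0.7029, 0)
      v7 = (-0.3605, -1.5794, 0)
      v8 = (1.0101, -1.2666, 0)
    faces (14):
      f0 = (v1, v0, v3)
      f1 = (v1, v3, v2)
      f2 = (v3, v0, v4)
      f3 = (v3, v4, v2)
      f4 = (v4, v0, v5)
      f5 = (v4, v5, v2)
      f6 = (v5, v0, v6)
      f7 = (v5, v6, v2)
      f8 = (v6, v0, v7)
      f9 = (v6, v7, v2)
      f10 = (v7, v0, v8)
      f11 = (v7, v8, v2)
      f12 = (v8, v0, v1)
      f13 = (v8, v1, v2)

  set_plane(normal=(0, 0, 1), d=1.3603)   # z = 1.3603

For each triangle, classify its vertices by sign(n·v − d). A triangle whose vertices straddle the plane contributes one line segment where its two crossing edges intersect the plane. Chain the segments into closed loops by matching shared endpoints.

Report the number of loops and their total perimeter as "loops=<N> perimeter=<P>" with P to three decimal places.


Straddling triangles (7 of 14):
  (v1,v3,v2) [--+] → (0.569703, 0.714371, 1.3603)–(0.91369, 0, 1.3603)  len=0.7929
  (v3,v4,v2) [--+] → (-0.203324, 0.890792, 1.3603)–(0.569703, 0.714371, 1.3603)  len=0.7929
  (v4,v5,v2) [--+] → (-0.823224, 0.39644, 1.3603)–(-0.203324, 0.890792, 1.3603)  len=0.7929
  (v5,v6,v2) [--+] → (-0.823224, -0.39644, 1.3603)–(-0.823224, 0.39644, 1.3603)  len=0.7929
  (v6,v7,v2) [--+] → (-0.203324, -0.890792, 1.3603)–(-0.823224, -0.39644, 1.3603)  len=0.7929
  (v7,v8,v2) [--+] → (0.569703, -0.714371, 1.3603)–(-0.203324, -0.890792, 1.3603)  len=0.7929
  (v8,v1,v2) [--+] → (0.91369, 0, 1.3603)–(0.569703, -0.714371, 1.3603)  len=0.7929

Chained into 1 loop(s):
  loop 1: 7 segments, perimeter = 5.5502
Total perimeter = 5.550

loops=1 perimeter=5.550


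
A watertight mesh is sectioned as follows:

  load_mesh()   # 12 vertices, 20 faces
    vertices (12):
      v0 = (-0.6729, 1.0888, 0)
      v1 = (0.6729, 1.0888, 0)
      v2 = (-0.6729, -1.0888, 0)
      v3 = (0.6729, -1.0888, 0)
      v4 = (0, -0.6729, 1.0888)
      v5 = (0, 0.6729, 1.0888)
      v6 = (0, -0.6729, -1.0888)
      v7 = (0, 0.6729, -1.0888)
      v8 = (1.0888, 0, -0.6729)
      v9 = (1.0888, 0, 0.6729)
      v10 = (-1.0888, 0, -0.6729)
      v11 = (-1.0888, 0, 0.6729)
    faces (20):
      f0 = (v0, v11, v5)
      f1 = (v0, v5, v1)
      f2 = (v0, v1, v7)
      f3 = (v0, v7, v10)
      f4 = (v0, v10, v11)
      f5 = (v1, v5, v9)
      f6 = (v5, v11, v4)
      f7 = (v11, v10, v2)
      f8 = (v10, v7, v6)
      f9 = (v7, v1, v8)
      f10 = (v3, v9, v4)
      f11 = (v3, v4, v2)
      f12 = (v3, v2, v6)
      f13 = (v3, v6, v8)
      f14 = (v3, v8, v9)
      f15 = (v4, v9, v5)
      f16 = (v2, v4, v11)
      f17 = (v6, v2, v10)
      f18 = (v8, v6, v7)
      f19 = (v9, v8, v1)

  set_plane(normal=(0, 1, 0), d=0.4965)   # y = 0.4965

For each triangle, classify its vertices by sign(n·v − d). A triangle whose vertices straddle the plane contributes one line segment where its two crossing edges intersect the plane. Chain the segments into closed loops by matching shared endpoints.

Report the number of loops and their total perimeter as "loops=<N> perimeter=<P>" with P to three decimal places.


loops=1 perimeter=6.158

Straddling triangles (10 of 20):
  (v0,v11,v5) [+-+] → (-0.899147, 0.4965, 0.366053)–(-0.285428, 0.4965, 0.979772)  len=0.8679
  (v0,v7,v10) [++-] → (-0.285428, 0.4965, -0.979772)–(-0.899147, 0.4965, -0.366053)  len=0.8679
  (v0,v10,v11) [+--] → (-0.899147, 0.4965, -0.366053)–(-0.899147, 0.4965, 0.366053)  len=0.7321
  (v1,v5,v9) [++-] → (0.285428, 0.4965, 0.979772)–(0.899147, 0.4965, 0.366053)  len=0.8679
  (v5,v11,v4) [+--] → (-0.285428, 0.4965, 0.979772)–(0, 0.4965, 1.0888)  len=0.3055
  (v10,v7,v6) [-+-] → (-0.285428, 0.4965, -0.979772)–(0, 0.4965, -1.0888)  len=0.3055
  (v7,v1,v8) [++-] → (0.899147, 0.4965, -0.366053)–(0.285428, 0.4965, -0.979772)  len=0.8679
  (v4,v9,v5) [--+] → (0.285428, 0.4965, 0.979772)–(0, 0.4965, 1.0888)  len=0.3055
  (v8,v6,v7) [--+] → (0, 0.4965, -1.0888)–(0.285428, 0.4965, -0.979772)  len=0.3055
  (v9,v8,v1) [--+] → (0.899147, 0.4965, -0.366053)–(0.899147, 0.4965, 0.366053)  len=0.7321

Chained into 1 loop(s):
  loop 1: 10 segments, perimeter = 6.1581
Total perimeter = 6.158


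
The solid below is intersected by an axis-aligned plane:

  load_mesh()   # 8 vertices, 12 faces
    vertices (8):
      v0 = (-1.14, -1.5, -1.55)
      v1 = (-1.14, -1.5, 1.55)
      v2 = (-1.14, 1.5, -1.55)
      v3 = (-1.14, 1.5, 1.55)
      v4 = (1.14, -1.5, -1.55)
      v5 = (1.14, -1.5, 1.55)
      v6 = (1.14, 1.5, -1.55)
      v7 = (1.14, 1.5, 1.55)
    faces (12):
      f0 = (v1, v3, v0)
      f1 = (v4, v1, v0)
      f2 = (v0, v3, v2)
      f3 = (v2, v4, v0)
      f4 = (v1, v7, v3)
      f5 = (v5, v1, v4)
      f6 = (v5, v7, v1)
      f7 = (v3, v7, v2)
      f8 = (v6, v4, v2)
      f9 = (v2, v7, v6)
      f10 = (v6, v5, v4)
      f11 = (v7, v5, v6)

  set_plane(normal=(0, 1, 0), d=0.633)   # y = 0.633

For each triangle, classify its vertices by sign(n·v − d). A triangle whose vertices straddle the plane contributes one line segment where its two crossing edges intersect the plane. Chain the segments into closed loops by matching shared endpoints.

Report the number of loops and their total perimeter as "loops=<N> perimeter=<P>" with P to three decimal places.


loops=1 perimeter=10.760

Straddling triangles (8 of 12):
  (v1,v3,v0) [-+-] → (-1.14, 0.633, 1.55)–(-1.14, 0.633, 0.6541)  len=0.8959
  (v0,v3,v2) [-++] → (-1.14, 0.633, 0.6541)–(-1.14, 0.633, -1.55)  len=2.2041
  (v2,v4,v0) [+--] → (-0.48108, 0.633, -1.55)–(-1.14, 0.633, -1.55)  len=0.6589
  (v1,v7,v3) [-++] → (0.48108, 0.633, 1.55)–(-1.14, 0.633, 1.55)  len=1.6211
  (v5,v7,v1) [-+-] → (1.14, 0.633, 1.55)–(0.48108, 0.633, 1.55)  len=0.6589
  (v6,v4,v2) [+-+] → (1.14, 0.633, -1.55)–(-0.48108, 0.633, -1.55)  len=1.6211
  (v6,v5,v4) [+--] → (1.14, 0.633, -0.6541)–(1.14, 0.633, -1.55)  len=0.8959
  (v7,v5,v6) [+-+] → (1.14, 0.633, 1.55)–(1.14, 0.633, -0.6541)  len=2.2041

Chained into 1 loop(s):
  loop 1: 8 segments, perimeter = 10.7600
Total perimeter = 10.760


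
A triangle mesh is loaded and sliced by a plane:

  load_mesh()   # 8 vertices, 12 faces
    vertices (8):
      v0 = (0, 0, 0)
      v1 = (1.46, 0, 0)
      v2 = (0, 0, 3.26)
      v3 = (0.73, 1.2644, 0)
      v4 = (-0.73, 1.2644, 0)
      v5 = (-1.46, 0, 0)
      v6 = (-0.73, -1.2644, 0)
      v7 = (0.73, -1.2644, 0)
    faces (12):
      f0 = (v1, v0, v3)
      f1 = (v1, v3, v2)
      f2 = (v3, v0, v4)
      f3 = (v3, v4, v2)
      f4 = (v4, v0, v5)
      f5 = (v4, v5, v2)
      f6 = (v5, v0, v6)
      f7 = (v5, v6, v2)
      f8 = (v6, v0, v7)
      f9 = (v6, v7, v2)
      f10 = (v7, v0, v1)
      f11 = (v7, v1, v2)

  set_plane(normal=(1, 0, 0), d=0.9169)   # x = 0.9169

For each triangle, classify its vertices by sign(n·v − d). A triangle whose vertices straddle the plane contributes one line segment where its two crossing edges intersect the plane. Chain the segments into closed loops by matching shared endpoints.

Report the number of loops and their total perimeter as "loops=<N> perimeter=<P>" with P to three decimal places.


loops=1 perimeter=4.951

Straddling triangles (4 of 12):
  (v1,v0,v3) [+--] → (0.9169, 0, 0)–(0.9169, 0.940679, 0)  len=0.9407
  (v1,v3,v2) [+--] → (0.9169, 0.940679, 0)–(0.9169, 0, 1.21268)  len=1.5348
  (v7,v0,v1) [--+] → (0.9169, 0, 0)–(0.9169, -0.940679, 0)  len=0.9407
  (v7,v1,v2) [-+-] → (0.9169, -0.940679, 0)–(0.9169, 0, 1.21268)  len=1.5348

Chained into 1 loop(s):
  loop 1: 4 segments, perimeter = 4.9509
Total perimeter = 4.951


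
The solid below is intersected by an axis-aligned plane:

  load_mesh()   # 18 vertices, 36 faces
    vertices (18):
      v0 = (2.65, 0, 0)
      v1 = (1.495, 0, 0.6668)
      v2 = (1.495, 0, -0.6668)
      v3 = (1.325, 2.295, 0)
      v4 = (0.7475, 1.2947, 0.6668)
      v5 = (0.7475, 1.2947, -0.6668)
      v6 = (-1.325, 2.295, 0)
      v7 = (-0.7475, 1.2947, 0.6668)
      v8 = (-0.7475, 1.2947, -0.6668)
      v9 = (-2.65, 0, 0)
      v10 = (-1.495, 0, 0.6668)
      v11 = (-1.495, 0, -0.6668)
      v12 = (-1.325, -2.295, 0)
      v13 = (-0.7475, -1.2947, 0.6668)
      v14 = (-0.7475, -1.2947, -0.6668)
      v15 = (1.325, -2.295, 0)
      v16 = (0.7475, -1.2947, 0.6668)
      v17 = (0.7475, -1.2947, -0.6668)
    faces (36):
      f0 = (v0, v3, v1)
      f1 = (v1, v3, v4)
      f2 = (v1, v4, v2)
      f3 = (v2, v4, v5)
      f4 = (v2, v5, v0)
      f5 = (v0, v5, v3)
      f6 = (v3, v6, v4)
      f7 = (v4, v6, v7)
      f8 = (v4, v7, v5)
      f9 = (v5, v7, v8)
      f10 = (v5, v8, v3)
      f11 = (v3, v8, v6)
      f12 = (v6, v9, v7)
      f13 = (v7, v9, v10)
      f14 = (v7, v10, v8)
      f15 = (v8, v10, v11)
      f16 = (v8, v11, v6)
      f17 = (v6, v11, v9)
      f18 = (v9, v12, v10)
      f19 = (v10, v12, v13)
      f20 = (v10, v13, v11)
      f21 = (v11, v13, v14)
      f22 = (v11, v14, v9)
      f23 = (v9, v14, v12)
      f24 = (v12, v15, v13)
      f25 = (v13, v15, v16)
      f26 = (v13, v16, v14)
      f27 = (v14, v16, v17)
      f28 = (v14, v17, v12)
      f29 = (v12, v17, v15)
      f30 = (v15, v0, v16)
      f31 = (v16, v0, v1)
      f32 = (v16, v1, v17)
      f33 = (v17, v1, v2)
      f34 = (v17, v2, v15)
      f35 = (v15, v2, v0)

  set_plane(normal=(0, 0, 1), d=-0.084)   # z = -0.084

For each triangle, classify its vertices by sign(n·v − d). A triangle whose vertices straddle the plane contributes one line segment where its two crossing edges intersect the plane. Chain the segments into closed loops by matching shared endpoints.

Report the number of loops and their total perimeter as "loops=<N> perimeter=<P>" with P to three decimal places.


Straddling triangles (24 of 36):
  (v1,v4,v2) [++-] → (1.16833, 0.5658, -0.084)–(1.495, 0, -0.084)  len=0.6533
  (v2,v4,v5) [-+-] → (1.16833, 0.5658, -0.084)–(0.7475, 1.2947, -0.084)  len=0.8417
  (v2,v5,v0) [--+] → (2.41033, 0.1631, -0.084)–(2.5045, 0, -0.084)  len=0.1883
  (v0,v5,v3) [+-+] → (2.41033, 0.1631, -0.084)–(1.25225, 2.16899, -0.084)  len=2.3162
  (v4,v7,v5) [++-] → (0.0941662, 1.2947, -0.084)–(0.7475, 1.2947, -0.084)  len=0.6533
  (v5,v7,v8) [-+-] → (0.0941662, 1.2947, -0.084)–(-0.7475, 1.2947, -0.084)  len=0.8417
  (v5,v8,v3) [--+] → (1.06392, 2.16899, -0.084)–(1.25225, 2.16899, -0.084)  len=0.1883
  (v3,v8,v6) [+-+] → (1.06392, 2.16899, -0.084)–(-1.25225, 2.16899, -0.084)  len=2.3162
  (v7,v10,v8) [++-] → (-1.07417, 0.7289, -0.084)–(-0.7475, 1.2947, -0.084)  len=0.6533
  (v8,v10,v11) [-+-] → (-1.07417, 0.7289, -0.084)–(-1.495, 0, -0.084)  len=0.8417
  (v8,v11,v6) [--+] → (-1.34642, 2.00589, -0.084)–(-1.25225, 2.16899, -0.084)  len=0.1883
  (v6,v11,v9) [+-+] → (-1.34642, 2.00589, -0.084)–(-2.5045, 0, -0.084)  len=2.3162
  (v10,v13,v11) [++-] → (-1.16833, -0.5658, -0.084)–(-1.495, 0, -0.084)  len=0.6533
  (v11,v13,v14) [-+-] → (-1.16833, -0.5658, -0.084)–(-0.7475, -1.2947, -0.084)  len=0.8417
  (v11,v14,v9) [--+] → (-2.41033, -0.1631, -0.084)–(-2.5045, 0, -0.084)  len=0.1883
  (v9,v14,v12) [+-+] → (-2.41033, -0.1631, -0.084)–(-1.25225, -2.16899, -0.084)  len=2.3162
  (v13,v16,v14) [++-] → (-0.0941662, -1.2947, -0.084)–(-0.7475, -1.2947, -0.084)  len=0.6533
  (v14,v16,v17) [-+-] → (-0.0941662, -1.2947, -0.084)–(0.7475, -1.2947, -0.084)  len=0.8417
  (v14,v17,v12) [--+] → (-1.06392, -2.16899, -0.084)–(-1.25225, -2.16899, -0.084)  len=0.1883
  (v12,v17,v15) [+-+] → (-1.06392, -2.16899, -0.084)–(1.25225, -2.16899, -0.084)  len=2.3162
  (v16,v1,v17) [++-] → (1.07417, -0.7289, -0.084)–(0.7475, -1.2947, -0.084)  len=0.6533
  (v17,v1,v2) [-+-] → (1.07417, -0.7289, -0.084)–(1.495, 0, -0.084)  len=0.8417
  (v17,v2,v15) [--+] → (1.34642, -2.00589, -0.084)–(1.25225, -2.16899, -0.084)  len=0.1883
  (v15,v2,v0) [+-+] → (1.34642, -2.00589, -0.084)–(2.5045, 0, -0.084)  len=2.3162

Chained into 2 loop(s):
  loop 1: 12 segments, perimeter = 8.9700
  loop 2: 12 segments, perimeter = 15.0271
Total perimeter = 23.997

loops=2 perimeter=23.997


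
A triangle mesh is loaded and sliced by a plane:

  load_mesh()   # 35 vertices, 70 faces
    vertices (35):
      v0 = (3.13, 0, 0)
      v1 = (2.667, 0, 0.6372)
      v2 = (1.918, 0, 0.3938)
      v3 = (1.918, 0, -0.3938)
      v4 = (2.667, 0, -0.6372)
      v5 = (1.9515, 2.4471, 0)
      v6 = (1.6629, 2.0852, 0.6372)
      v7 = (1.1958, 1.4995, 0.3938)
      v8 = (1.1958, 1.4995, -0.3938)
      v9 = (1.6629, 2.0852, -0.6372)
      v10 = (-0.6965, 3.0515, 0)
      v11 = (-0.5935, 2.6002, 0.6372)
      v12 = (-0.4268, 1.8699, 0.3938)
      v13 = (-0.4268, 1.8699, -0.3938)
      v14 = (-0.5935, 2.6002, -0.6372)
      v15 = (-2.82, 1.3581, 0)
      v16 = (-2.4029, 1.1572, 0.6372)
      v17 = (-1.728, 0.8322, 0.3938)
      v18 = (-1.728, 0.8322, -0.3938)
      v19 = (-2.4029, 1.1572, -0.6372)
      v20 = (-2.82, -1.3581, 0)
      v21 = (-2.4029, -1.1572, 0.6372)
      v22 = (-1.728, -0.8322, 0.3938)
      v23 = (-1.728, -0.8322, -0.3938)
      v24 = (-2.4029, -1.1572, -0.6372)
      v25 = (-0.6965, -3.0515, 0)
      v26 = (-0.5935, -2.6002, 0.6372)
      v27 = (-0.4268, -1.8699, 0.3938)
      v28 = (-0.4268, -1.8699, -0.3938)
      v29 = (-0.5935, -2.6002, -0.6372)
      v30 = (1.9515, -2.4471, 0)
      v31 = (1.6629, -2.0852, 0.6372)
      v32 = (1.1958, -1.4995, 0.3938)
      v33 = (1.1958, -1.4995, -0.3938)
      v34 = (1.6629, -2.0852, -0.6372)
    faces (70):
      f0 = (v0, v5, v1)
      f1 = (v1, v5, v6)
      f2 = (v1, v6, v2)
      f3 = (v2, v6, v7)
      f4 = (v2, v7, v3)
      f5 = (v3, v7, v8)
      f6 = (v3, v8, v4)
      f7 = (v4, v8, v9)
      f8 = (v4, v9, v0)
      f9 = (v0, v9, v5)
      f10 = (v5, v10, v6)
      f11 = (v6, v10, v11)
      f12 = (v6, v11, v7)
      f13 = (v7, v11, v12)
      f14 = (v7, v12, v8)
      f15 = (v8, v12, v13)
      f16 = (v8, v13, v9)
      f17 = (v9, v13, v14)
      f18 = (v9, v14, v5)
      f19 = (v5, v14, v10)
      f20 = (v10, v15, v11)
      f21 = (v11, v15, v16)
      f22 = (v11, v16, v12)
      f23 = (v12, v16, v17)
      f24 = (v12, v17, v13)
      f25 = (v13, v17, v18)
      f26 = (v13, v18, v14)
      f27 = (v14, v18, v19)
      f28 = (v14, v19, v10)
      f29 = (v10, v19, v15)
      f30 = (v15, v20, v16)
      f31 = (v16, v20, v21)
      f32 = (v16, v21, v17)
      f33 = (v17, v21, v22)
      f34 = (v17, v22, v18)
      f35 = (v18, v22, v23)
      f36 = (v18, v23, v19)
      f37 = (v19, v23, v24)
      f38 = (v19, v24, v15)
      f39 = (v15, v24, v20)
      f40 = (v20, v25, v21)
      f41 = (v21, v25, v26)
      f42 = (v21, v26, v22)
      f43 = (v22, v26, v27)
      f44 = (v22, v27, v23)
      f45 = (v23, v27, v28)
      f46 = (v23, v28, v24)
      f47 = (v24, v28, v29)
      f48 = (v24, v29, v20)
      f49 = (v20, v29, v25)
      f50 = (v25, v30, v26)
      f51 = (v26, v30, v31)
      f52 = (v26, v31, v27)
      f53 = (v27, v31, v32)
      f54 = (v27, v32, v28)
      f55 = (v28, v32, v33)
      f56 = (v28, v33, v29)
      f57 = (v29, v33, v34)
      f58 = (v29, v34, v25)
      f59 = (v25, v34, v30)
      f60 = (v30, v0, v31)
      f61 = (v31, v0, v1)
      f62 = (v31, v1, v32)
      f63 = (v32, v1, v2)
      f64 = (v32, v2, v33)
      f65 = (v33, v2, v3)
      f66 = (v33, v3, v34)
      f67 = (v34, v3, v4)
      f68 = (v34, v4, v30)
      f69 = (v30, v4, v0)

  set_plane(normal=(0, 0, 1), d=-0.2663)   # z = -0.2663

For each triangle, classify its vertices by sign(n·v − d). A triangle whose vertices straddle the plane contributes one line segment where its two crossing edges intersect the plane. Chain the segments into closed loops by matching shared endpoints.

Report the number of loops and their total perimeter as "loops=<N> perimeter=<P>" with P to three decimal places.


Straddling triangles (28 of 70):
  (v2,v7,v3) [++-] → (1.80109, 0.242745, -0.2663)–(1.918, 0, -0.2663)  len=0.2694
  (v3,v7,v8) [-+-] → (1.80109, 0.242745, -0.2663)–(1.1958, 1.4995, -0.2663)  len=1.3949
  (v4,v9,v0) [--+] → (2.51687, 0.871451, -0.2663)–(2.9365, 0, -0.2663)  len=0.9672
  (v0,v9,v5) [+-+] → (2.51687, 0.871451, -0.2663)–(1.83089, 2.29585, -0.2663)  len=1.5810
  (v7,v12,v8) [++-] → (0.933127, 1.55946, -0.2663)–(1.1958, 1.4995, -0.2663)  len=0.2694
  (v8,v12,v13) [-+-] → (0.933127, 1.55946, -0.2663)–(-0.4268, 1.8699, -0.2663)  len=1.3949
  (v9,v14,v5) [--+] → (0.887888, 2.51108, -0.2663)–(1.83089, 2.29585, -0.2663)  len=0.9672
  (v5,v14,v10) [+-+] → (0.887888, 2.51108, -0.2663)–(-0.653454, 2.86289, -0.2663)  len=1.5810
  (v12,v17,v13) [++-] → (-0.637444, 1.70191, -0.2663)–(-0.4268, 1.8699, -0.2663)  len=0.2694
  (v13,v17,v18) [-+-] → (-0.637444, 1.70191, -0.2663)–(-1.728, 0.8322, -0.2663)  len=1.3949
  (v14,v19,v10) [--+] → (-1.40964, 2.25983, -0.2663)–(-0.653454, 2.86289, -0.2663)  len=0.9672
  (v10,v19,v15) [+-+] → (-1.40964, 2.25983, -0.2663)–(-2.64568, 1.27414, -0.2663)  len=1.5809
  (v17,v22,v18) [++-] → (-1.728, 0.56276, -0.2663)–(-1.728, 0.8322, -0.2663)  len=0.2694
  (v18,v22,v23) [-+-] → (-1.728, 0.56276, -0.2663)–(-1.728, -0.8322, -0.2663)  len=1.3950
  (v19,v24,v15) [--+] → (-2.64568, 0.3069, -0.2663)–(-2.64568, 1.27414, -0.2663)  len=0.9672
  (v15,v24,v20) [+-+] → (-2.64568, 0.3069, -0.2663)–(-2.64568, -1.27414, -0.2663)  len=1.5810
  (v22,v27,v23) [++-] → (-1.51736, -1.00019, -0.2663)–(-1.728, -0.8322, -0.2663)  len=0.2694
  (v23,v27,v28) [-+-] → (-1.51736, -1.00019, -0.2663)–(-0.4268, -1.8699, -0.2663)  len=1.3949
  (v24,v29,v20) [--+] → (-1.8895, -1.8772, -0.2663)–(-2.64568, -1.27414, -0.2663)  len=0.9672
  (v20,v29,v25) [+-+] → (-1.8895, -1.8772, -0.2663)–(-0.653454, -2.86289, -0.2663)  len=1.5809
  (v27,v32,v28) [++-] → (-0.164127, -1.80994, -0.2663)–(-0.4268, -1.8699, -0.2663)  len=0.2694
  (v28,v32,v33) [-+-] → (-0.164127, -1.80994, -0.2663)–(1.1958, -1.4995, -0.2663)  len=1.3949
  (v29,v34,v25) [--+] → (0.289546, -2.64766, -0.2663)–(-0.653454, -2.86289, -0.2663)  len=0.9672
  (v25,v34,v30) [+-+] → (0.289546, -2.64766, -0.2663)–(1.83089, -2.29585, -0.2663)  len=1.5810
  (v32,v2,v33) [++-] → (1.31271, -1.25675, -0.2663)–(1.1958, -1.4995, -0.2663)  len=0.2694
  (v33,v2,v3) [-+-] → (1.31271, -1.25675, -0.2663)–(1.918, 0, -0.2663)  len=1.3949
  (v34,v4,v30) [--+] → (2.25052, -1.4244, -0.2663)–(1.83089, -2.29585, -0.2663)  len=0.9672
  (v30,v4,v0) [+-+] → (2.25052, -1.4244, -0.2663)–(2.9365, 0, -0.2663)  len=1.5810

Chained into 2 loop(s):
  loop 1: 14 segments, perimeter = 11.6504
  loop 2: 14 segments, perimeter = 17.8375
Total perimeter = 29.488

loops=2 perimeter=29.488
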